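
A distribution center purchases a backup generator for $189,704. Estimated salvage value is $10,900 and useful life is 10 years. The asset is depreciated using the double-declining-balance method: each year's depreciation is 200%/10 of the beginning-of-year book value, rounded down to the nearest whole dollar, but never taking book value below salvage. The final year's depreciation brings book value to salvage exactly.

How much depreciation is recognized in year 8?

Depreciable base = $189,704 − $10,900 = $178,804.
Year 1: ⌊$189,704 × 200%/10⌋ = $37,940. Book value $151,764.
Year 2: ⌊$151,764 × 200%/10⌋ = $30,352. Book value $121,412.
Year 3: ⌊$121,412 × 200%/10⌋ = $24,282. Book value $97,130.
Year 4: ⌊$97,130 × 200%/10⌋ = $19,426. Book value $77,704.
Year 5: ⌊$77,704 × 200%/10⌋ = $15,540. Book value $62,164.
Year 6: ⌊$62,164 × 200%/10⌋ = $12,432. Book value $49,732.
Year 7: ⌊$49,732 × 200%/10⌋ = $9,946. Book value $39,786.
Year 8: ⌊$39,786 × 200%/10⌋ = $7,957. Book value $31,829.

$7,957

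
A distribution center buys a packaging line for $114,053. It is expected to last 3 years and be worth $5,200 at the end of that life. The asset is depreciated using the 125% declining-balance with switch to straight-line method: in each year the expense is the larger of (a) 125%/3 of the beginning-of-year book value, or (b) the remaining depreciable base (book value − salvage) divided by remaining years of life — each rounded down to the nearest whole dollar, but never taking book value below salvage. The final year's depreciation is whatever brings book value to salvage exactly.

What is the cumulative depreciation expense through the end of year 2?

$78,187

Depreciable base = $114,053 − $5,200 = $108,853.
Year 1: DB = ⌊$114,053 × 125%/3⌋ = $47,522; SL = ⌊$108,853/3⌋ = $36,284 → take DB $47,522. Book value $66,531.
Year 2: DB = ⌊$66,531 × 125%/3⌋ = $27,721; SL = ⌊$61,331/2⌋ = $30,665 → take SL $30,665. Book value $35,866.
Accumulated through year 2 = $114,053 − $35,866 = $78,187.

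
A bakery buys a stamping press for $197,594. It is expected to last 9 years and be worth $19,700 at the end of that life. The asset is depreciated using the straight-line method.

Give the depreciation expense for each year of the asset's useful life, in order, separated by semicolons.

Depreciable base = $197,594 − $19,700 = $177,894.
Annual expense = $177,894 / 9 = $19,766.
End of year 1: book value $177,828.
End of year 2: book value $158,062.
End of year 3: book value $138,296.
End of year 4: book value $118,530.
End of year 5: book value $98,764.
End of year 6: book value $78,998.
End of year 7: book value $59,232.
End of year 8: book value $39,466.
End of year 9: book value $19,700.

$19,766; $19,766; $19,766; $19,766; $19,766; $19,766; $19,766; $19,766; $19,766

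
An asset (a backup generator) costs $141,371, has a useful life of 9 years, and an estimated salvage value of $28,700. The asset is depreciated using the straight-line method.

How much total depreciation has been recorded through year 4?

Depreciable base = $141,371 − $28,700 = $112,671.
Annual expense = $112,671 / 9 = $12,519.
End of year 1: book value $128,852.
End of year 2: book value $116,333.
End of year 3: book value $103,814.
End of year 4: book value $91,295.
Accumulated through year 4 = $141,371 − $91,295 = $50,076.

$50,076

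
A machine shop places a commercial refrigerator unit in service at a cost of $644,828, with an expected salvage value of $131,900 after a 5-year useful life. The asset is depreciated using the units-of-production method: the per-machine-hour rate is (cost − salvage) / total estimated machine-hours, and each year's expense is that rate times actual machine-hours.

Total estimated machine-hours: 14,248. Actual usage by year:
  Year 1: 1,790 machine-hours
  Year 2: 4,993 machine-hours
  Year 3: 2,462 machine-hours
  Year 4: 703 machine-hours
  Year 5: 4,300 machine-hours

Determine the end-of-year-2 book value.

$400,640

Depreciable base = $644,828 − $131,900 = $512,928.
Rate = $512,928 / 14,248 machine-hours = $36 per machine-hour.
Year 1: 1,790 × $36 = $64,440. Book value $580,388.
Year 2: 4,993 × $36 = $179,748. Book value $400,640.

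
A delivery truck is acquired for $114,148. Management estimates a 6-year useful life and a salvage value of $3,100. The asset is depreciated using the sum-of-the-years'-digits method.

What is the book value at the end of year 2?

Depreciable base = $114,148 − $3,100 = $111,048.
Sum of the years' digits = 6+5+4+3+2+1 = 21.
Year 1: $111,048 × 6/21 = $31,728. Book value $82,420.
Year 2: $111,048 × 5/21 = $26,440. Book value $55,980.

$55,980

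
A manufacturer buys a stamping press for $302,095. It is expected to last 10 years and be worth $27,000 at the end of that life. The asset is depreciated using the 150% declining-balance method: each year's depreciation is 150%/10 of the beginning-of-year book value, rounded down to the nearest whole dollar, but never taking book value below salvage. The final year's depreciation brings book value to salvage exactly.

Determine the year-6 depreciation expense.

Depreciable base = $302,095 − $27,000 = $275,095.
Year 1: ⌊$302,095 × 150%/10⌋ = $45,314. Book value $256,781.
Year 2: ⌊$256,781 × 150%/10⌋ = $38,517. Book value $218,264.
Year 3: ⌊$218,264 × 150%/10⌋ = $32,739. Book value $185,525.
Year 4: ⌊$185,525 × 150%/10⌋ = $27,828. Book value $157,697.
Year 5: ⌊$157,697 × 150%/10⌋ = $23,654. Book value $134,043.
Year 6: ⌊$134,043 × 150%/10⌋ = $20,106. Book value $113,937.

$20,106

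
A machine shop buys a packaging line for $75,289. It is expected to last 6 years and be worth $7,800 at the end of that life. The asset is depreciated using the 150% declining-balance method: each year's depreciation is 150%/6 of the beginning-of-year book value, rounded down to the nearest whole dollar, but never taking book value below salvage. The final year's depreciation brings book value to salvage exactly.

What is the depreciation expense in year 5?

$5,955

Depreciable base = $75,289 − $7,800 = $67,489.
Year 1: ⌊$75,289 × 150%/6⌋ = $18,822. Book value $56,467.
Year 2: ⌊$56,467 × 150%/6⌋ = $14,116. Book value $42,351.
Year 3: ⌊$42,351 × 150%/6⌋ = $10,587. Book value $31,764.
Year 4: ⌊$31,764 × 150%/6⌋ = $7,941. Book value $23,823.
Year 5: ⌊$23,823 × 150%/6⌋ = $5,955. Book value $17,868.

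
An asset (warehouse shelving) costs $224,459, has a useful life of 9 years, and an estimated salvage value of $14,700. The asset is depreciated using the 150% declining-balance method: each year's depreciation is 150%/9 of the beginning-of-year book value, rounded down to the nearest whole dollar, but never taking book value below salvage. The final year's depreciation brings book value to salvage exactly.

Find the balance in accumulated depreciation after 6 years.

$149,287

Depreciable base = $224,459 − $14,700 = $209,759.
Year 1: ⌊$224,459 × 150%/9⌋ = $37,409. Book value $187,050.
Year 2: ⌊$187,050 × 150%/9⌋ = $31,175. Book value $155,875.
Year 3: ⌊$155,875 × 150%/9⌋ = $25,979. Book value $129,896.
Year 4: ⌊$129,896 × 150%/9⌋ = $21,649. Book value $108,247.
Year 5: ⌊$108,247 × 150%/9⌋ = $18,041. Book value $90,206.
Year 6: ⌊$90,206 × 150%/9⌋ = $15,034. Book value $75,172.
Accumulated through year 6 = $224,459 − $75,172 = $149,287.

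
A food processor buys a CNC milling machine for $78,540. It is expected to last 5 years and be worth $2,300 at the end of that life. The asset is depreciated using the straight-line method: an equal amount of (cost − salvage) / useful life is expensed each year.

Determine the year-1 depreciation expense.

$15,248

Depreciable base = $78,540 − $2,300 = $76,240.
Annual expense = $76,240 / 5 = $15,248.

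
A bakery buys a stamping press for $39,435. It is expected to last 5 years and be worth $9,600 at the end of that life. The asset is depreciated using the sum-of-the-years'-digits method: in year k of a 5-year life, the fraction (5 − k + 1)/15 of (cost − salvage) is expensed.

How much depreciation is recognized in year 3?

Depreciable base = $39,435 − $9,600 = $29,835.
Sum of the years' digits = 5+4+3+2+1 = 15.
Year 1: $29,835 × 5/15 = $9,945. Book value $29,490.
Year 2: $29,835 × 4/15 = $7,956. Book value $21,534.
Year 3: $29,835 × 3/15 = $5,967. Book value $15,567.

$5,967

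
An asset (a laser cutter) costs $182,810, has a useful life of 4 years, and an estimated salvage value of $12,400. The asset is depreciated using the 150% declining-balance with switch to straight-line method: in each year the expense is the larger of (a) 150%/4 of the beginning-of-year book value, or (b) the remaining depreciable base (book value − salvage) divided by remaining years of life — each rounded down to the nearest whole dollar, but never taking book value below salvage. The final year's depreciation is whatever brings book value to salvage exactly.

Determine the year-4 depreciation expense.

Depreciable base = $182,810 − $12,400 = $170,410.
Year 1: DB = ⌊$182,810 × 150%/4⌋ = $68,553; SL = ⌊$170,410/4⌋ = $42,602 → take DB $68,553. Book value $114,257.
Year 2: DB = ⌊$114,257 × 150%/4⌋ = $42,846; SL = ⌊$101,857/3⌋ = $33,952 → take DB $42,846. Book value $71,411.
Year 3: DB = ⌊$71,411 × 150%/4⌋ = $26,779; SL = ⌊$59,011/2⌋ = $29,505 → take SL $29,505. Book value $41,906.
Year 4 (final): $41,906 − $12,400 = $29,506. Book value $12,400.

$29,506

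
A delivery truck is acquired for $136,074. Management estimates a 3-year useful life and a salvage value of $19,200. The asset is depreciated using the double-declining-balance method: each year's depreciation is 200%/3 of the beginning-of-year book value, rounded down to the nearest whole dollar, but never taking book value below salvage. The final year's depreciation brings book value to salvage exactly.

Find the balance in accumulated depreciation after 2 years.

Depreciable base = $136,074 − $19,200 = $116,874.
Year 1: ⌊$136,074 × 200%/3⌋ = $90,716. Book value $45,358.
Year 2: ⌊$45,358 × 200%/3⌋ = $30,238, capped at $26,158. Book value $19,200.
Accumulated through year 2 = $136,074 − $19,200 = $116,874.

$116,874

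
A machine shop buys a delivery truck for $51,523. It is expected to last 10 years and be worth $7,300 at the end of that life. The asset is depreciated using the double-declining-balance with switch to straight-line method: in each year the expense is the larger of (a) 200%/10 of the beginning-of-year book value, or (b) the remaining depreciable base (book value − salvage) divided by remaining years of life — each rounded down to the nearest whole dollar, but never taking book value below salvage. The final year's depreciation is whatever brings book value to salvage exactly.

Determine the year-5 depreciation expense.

Depreciable base = $51,523 − $7,300 = $44,223.
Year 1: DB = ⌊$51,523 × 200%/10⌋ = $10,304; SL = ⌊$44,223/10⌋ = $4,422 → take DB $10,304. Book value $41,219.
Year 2: DB = ⌊$41,219 × 200%/10⌋ = $8,243; SL = ⌊$33,919/9⌋ = $3,768 → take DB $8,243. Book value $32,976.
Year 3: DB = ⌊$32,976 × 200%/10⌋ = $6,595; SL = ⌊$25,676/8⌋ = $3,209 → take DB $6,595. Book value $26,381.
Year 4: DB = ⌊$26,381 × 200%/10⌋ = $5,276; SL = ⌊$19,081/7⌋ = $2,725 → take DB $5,276. Book value $21,105.
Year 5: DB = ⌊$21,105 × 200%/10⌋ = $4,221; SL = ⌊$13,805/6⌋ = $2,300 → take DB $4,221. Book value $16,884.

$4,221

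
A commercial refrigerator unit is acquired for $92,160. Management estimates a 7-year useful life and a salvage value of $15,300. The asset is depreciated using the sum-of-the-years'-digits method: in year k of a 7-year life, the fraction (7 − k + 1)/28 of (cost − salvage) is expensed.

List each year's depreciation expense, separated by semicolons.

$19,215; $16,470; $13,725; $10,980; $8,235; $5,490; $2,745

Depreciable base = $92,160 − $15,300 = $76,860.
Sum of the years' digits = 7+6+5+4+3+2+1 = 28.
Year 1: $76,860 × 7/28 = $19,215. Book value $72,945.
Year 2: $76,860 × 6/28 = $16,470. Book value $56,475.
Year 3: $76,860 × 5/28 = $13,725. Book value $42,750.
Year 4: $76,860 × 4/28 = $10,980. Book value $31,770.
Year 5: $76,860 × 3/28 = $8,235. Book value $23,535.
Year 6: $76,860 × 2/28 = $5,490. Book value $18,045.
Year 7: $76,860 × 1/28 = $2,745. Book value $15,300.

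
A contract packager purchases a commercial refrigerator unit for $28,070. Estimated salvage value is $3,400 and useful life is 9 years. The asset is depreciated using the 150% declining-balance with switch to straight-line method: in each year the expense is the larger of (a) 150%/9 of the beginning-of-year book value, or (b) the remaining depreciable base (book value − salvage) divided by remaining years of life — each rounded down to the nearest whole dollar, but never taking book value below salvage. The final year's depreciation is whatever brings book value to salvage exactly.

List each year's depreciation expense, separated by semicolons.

Depreciable base = $28,070 − $3,400 = $24,670.
Year 1: DB = ⌊$28,070 × 150%/9⌋ = $4,678; SL = ⌊$24,670/9⌋ = $2,741 → take DB $4,678. Book value $23,392.
Year 2: DB = ⌊$23,392 × 150%/9⌋ = $3,898; SL = ⌊$19,992/8⌋ = $2,499 → take DB $3,898. Book value $19,494.
Year 3: DB = ⌊$19,494 × 150%/9⌋ = $3,249; SL = ⌊$16,094/7⌋ = $2,299 → take DB $3,249. Book value $16,245.
Year 4: DB = ⌊$16,245 × 150%/9⌋ = $2,707; SL = ⌊$12,845/6⌋ = $2,140 → take DB $2,707. Book value $13,538.
Year 5: DB = ⌊$13,538 × 150%/9⌋ = $2,256; SL = ⌊$10,138/5⌋ = $2,027 → take DB $2,256. Book value $11,282.
Year 6: DB = ⌊$11,282 × 150%/9⌋ = $1,880; SL = ⌊$7,882/4⌋ = $1,970 → take SL $1,970. Book value $9,312.
Year 7: DB = ⌊$9,312 × 150%/9⌋ = $1,552; SL = ⌊$5,912/3⌋ = $1,970 → take SL $1,970. Book value $7,342.
Year 8: DB = ⌊$7,342 × 150%/9⌋ = $1,223; SL = ⌊$3,942/2⌋ = $1,971 → take SL $1,971. Book value $5,371.
Year 9 (final): $5,371 − $3,400 = $1,971. Book value $3,400.

$4,678; $3,898; $3,249; $2,707; $2,256; $1,970; $1,970; $1,971; $1,971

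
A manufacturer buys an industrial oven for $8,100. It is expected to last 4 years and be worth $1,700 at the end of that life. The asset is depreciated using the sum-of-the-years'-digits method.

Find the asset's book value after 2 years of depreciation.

$3,620

Depreciable base = $8,100 − $1,700 = $6,400.
Sum of the years' digits = 4+3+2+1 = 10.
Year 1: $6,400 × 4/10 = $2,560. Book value $5,540.
Year 2: $6,400 × 3/10 = $1,920. Book value $3,620.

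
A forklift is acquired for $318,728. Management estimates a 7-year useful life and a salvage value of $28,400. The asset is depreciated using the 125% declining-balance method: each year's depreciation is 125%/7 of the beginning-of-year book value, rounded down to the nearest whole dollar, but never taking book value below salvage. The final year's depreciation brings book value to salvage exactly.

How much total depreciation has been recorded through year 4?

$173,616

Depreciable base = $318,728 − $28,400 = $290,328.
Year 1: ⌊$318,728 × 125%/7⌋ = $56,915. Book value $261,813.
Year 2: ⌊$261,813 × 125%/7⌋ = $46,752. Book value $215,061.
Year 3: ⌊$215,061 × 125%/7⌋ = $38,403. Book value $176,658.
Year 4: ⌊$176,658 × 125%/7⌋ = $31,546. Book value $145,112.
Accumulated through year 4 = $318,728 − $145,112 = $173,616.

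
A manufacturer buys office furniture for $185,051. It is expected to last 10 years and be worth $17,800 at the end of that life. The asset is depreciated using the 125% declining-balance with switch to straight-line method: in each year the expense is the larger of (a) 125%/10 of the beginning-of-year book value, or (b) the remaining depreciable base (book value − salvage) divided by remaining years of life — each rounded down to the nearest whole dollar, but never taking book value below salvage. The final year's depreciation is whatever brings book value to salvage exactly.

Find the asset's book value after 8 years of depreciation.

$48,026

Depreciable base = $185,051 − $17,800 = $167,251.
Year 1: DB = ⌊$185,051 × 125%/10⌋ = $23,131; SL = ⌊$167,251/10⌋ = $16,725 → take DB $23,131. Book value $161,920.
Year 2: DB = ⌊$161,920 × 125%/10⌋ = $20,240; SL = ⌊$144,120/9⌋ = $16,013 → take DB $20,240. Book value $141,680.
Year 3: DB = ⌊$141,680 × 125%/10⌋ = $17,710; SL = ⌊$123,880/8⌋ = $15,485 → take DB $17,710. Book value $123,970.
Year 4: DB = ⌊$123,970 × 125%/10⌋ = $15,496; SL = ⌊$106,170/7⌋ = $15,167 → take DB $15,496. Book value $108,474.
Year 5: DB = ⌊$108,474 × 125%/10⌋ = $13,559; SL = ⌊$90,674/6⌋ = $15,112 → take SL $15,112. Book value $93,362.
Year 6: DB = ⌊$93,362 × 125%/10⌋ = $11,670; SL = ⌊$75,562/5⌋ = $15,112 → take SL $15,112. Book value $78,250.
Year 7: DB = ⌊$78,250 × 125%/10⌋ = $9,781; SL = ⌊$60,450/4⌋ = $15,112 → take SL $15,112. Book value $63,138.
Year 8: DB = ⌊$63,138 × 125%/10⌋ = $7,892; SL = ⌊$45,338/3⌋ = $15,112 → take SL $15,112. Book value $48,026.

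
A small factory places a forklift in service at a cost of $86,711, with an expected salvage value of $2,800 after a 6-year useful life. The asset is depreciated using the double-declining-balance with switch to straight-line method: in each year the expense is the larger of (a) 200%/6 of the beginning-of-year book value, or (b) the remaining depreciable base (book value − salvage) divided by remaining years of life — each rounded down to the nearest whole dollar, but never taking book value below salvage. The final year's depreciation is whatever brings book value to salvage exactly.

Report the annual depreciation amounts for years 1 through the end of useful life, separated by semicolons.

$28,903; $19,269; $12,846; $8,564; $7,164; $7,165

Depreciable base = $86,711 − $2,800 = $83,911.
Year 1: DB = ⌊$86,711 × 200%/6⌋ = $28,903; SL = ⌊$83,911/6⌋ = $13,985 → take DB $28,903. Book value $57,808.
Year 2: DB = ⌊$57,808 × 200%/6⌋ = $19,269; SL = ⌊$55,008/5⌋ = $11,001 → take DB $19,269. Book value $38,539.
Year 3: DB = ⌊$38,539 × 200%/6⌋ = $12,846; SL = ⌊$35,739/4⌋ = $8,934 → take DB $12,846. Book value $25,693.
Year 4: DB = ⌊$25,693 × 200%/6⌋ = $8,564; SL = ⌊$22,893/3⌋ = $7,631 → take DB $8,564. Book value $17,129.
Year 5: DB = ⌊$17,129 × 200%/6⌋ = $5,709; SL = ⌊$14,329/2⌋ = $7,164 → take SL $7,164. Book value $9,965.
Year 6 (final): $9,965 − $2,800 = $7,165. Book value $2,800.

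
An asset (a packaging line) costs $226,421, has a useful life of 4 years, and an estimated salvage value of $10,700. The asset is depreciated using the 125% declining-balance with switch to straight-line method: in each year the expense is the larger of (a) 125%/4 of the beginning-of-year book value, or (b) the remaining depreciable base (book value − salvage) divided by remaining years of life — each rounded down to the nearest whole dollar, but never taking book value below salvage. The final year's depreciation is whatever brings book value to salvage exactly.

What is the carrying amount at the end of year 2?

$107,020

Depreciable base = $226,421 − $10,700 = $215,721.
Year 1: DB = ⌊$226,421 × 125%/4⌋ = $70,756; SL = ⌊$215,721/4⌋ = $53,930 → take DB $70,756. Book value $155,665.
Year 2: DB = ⌊$155,665 × 125%/4⌋ = $48,645; SL = ⌊$144,965/3⌋ = $48,321 → take DB $48,645. Book value $107,020.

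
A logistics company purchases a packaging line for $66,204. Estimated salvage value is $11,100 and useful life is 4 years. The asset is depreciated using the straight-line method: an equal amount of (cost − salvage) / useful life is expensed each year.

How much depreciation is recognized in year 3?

Depreciable base = $66,204 − $11,100 = $55,104.
Annual expense = $55,104 / 4 = $13,776.

$13,776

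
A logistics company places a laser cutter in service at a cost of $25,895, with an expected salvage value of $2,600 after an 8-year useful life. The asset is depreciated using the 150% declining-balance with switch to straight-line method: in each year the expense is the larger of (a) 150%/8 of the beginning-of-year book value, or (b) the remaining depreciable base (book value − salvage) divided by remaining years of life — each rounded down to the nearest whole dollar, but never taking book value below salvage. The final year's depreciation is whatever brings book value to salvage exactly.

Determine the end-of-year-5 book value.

Depreciable base = $25,895 − $2,600 = $23,295.
Year 1: DB = ⌊$25,895 × 150%/8⌋ = $4,855; SL = ⌊$23,295/8⌋ = $2,911 → take DB $4,855. Book value $21,040.
Year 2: DB = ⌊$21,040 × 150%/8⌋ = $3,945; SL = ⌊$18,440/7⌋ = $2,634 → take DB $3,945. Book value $17,095.
Year 3: DB = ⌊$17,095 × 150%/8⌋ = $3,205; SL = ⌊$14,495/6⌋ = $2,415 → take DB $3,205. Book value $13,890.
Year 4: DB = ⌊$13,890 × 150%/8⌋ = $2,604; SL = ⌊$11,290/5⌋ = $2,258 → take DB $2,604. Book value $11,286.
Year 5: DB = ⌊$11,286 × 150%/8⌋ = $2,116; SL = ⌊$8,686/4⌋ = $2,171 → take SL $2,171. Book value $9,115.

$9,115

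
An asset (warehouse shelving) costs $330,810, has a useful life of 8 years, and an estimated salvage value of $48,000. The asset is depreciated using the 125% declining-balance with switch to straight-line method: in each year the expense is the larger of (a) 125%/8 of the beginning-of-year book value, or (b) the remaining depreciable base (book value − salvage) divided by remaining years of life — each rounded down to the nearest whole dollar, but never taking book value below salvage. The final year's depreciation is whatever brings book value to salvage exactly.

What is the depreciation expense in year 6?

Depreciable base = $330,810 − $48,000 = $282,810.
Year 1: DB = ⌊$330,810 × 125%/8⌋ = $51,689; SL = ⌊$282,810/8⌋ = $35,351 → take DB $51,689. Book value $279,121.
Year 2: DB = ⌊$279,121 × 125%/8⌋ = $43,612; SL = ⌊$231,121/7⌋ = $33,017 → take DB $43,612. Book value $235,509.
Year 3: DB = ⌊$235,509 × 125%/8⌋ = $36,798; SL = ⌊$187,509/6⌋ = $31,251 → take DB $36,798. Book value $198,711.
Year 4: DB = ⌊$198,711 × 125%/8⌋ = $31,048; SL = ⌊$150,711/5⌋ = $30,142 → take DB $31,048. Book value $167,663.
Year 5: DB = ⌊$167,663 × 125%/8⌋ = $26,197; SL = ⌊$119,663/4⌋ = $29,915 → take SL $29,915. Book value $137,748.
Year 6: DB = ⌊$137,748 × 125%/8⌋ = $21,523; SL = ⌊$89,748/3⌋ = $29,916 → take SL $29,916. Book value $107,832.

$29,916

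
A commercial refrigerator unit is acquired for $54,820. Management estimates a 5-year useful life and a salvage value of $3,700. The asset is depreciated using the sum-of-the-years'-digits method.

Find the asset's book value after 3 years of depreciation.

Depreciable base = $54,820 − $3,700 = $51,120.
Sum of the years' digits = 5+4+3+2+1 = 15.
Year 1: $51,120 × 5/15 = $17,040. Book value $37,780.
Year 2: $51,120 × 4/15 = $13,632. Book value $24,148.
Year 3: $51,120 × 3/15 = $10,224. Book value $13,924.

$13,924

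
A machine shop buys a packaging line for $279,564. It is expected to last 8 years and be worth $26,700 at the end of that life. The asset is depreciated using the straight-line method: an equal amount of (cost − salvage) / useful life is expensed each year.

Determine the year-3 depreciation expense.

Depreciable base = $279,564 − $26,700 = $252,864.
Annual expense = $252,864 / 8 = $31,608.

$31,608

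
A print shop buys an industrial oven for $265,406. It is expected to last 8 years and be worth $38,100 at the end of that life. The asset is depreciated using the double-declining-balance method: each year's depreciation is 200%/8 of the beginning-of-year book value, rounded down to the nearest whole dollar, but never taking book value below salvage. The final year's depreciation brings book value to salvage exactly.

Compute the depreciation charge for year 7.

$9,138

Depreciable base = $265,406 − $38,100 = $227,306.
Year 1: ⌊$265,406 × 200%/8⌋ = $66,351. Book value $199,055.
Year 2: ⌊$199,055 × 200%/8⌋ = $49,763. Book value $149,292.
Year 3: ⌊$149,292 × 200%/8⌋ = $37,323. Book value $111,969.
Year 4: ⌊$111,969 × 200%/8⌋ = $27,992. Book value $83,977.
Year 5: ⌊$83,977 × 200%/8⌋ = $20,994. Book value $62,983.
Year 6: ⌊$62,983 × 200%/8⌋ = $15,745. Book value $47,238.
Year 7: ⌊$47,238 × 200%/8⌋ = $11,809, capped at $9,138. Book value $38,100.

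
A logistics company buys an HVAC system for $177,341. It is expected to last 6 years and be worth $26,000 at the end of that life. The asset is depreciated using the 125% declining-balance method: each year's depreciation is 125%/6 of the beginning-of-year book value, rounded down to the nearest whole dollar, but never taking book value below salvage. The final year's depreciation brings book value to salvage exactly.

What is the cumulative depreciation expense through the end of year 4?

Depreciable base = $177,341 − $26,000 = $151,341.
Year 1: ⌊$177,341 × 125%/6⌋ = $36,946. Book value $140,395.
Year 2: ⌊$140,395 × 125%/6⌋ = $29,248. Book value $111,147.
Year 3: ⌊$111,147 × 125%/6⌋ = $23,155. Book value $87,992.
Year 4: ⌊$87,992 × 125%/6⌋ = $18,331. Book value $69,661.
Accumulated through year 4 = $177,341 − $69,661 = $107,680.

$107,680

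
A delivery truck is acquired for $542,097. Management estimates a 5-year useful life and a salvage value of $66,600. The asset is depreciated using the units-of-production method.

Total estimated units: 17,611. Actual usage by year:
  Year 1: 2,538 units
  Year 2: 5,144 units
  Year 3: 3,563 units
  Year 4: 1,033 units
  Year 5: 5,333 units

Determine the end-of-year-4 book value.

Depreciable base = $542,097 − $66,600 = $475,497.
Rate = $475,497 / 17,611 units = $27 per unit.
Year 1: 2,538 × $27 = $68,526. Book value $473,571.
Year 2: 5,144 × $27 = $138,888. Book value $334,683.
Year 3: 3,563 × $27 = $96,201. Book value $238,482.
Year 4: 1,033 × $27 = $27,891. Book value $210,591.

$210,591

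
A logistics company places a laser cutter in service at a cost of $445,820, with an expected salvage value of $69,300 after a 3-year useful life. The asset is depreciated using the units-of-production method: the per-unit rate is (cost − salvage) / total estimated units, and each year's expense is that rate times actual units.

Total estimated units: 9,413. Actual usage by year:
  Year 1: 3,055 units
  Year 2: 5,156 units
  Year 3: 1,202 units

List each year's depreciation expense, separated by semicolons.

Depreciable base = $445,820 − $69,300 = $376,520.
Rate = $376,520 / 9,413 units = $40 per unit.
Year 1: 3,055 × $40 = $122,200. Book value $323,620.
Year 2: 5,156 × $40 = $206,240. Book value $117,380.
Year 3: 1,202 × $40 = $48,080. Book value $69,300.

$122,200; $206,240; $48,080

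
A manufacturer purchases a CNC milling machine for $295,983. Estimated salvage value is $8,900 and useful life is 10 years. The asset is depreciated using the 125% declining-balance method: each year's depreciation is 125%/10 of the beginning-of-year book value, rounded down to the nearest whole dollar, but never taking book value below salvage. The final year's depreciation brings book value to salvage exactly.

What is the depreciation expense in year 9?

Depreciable base = $295,983 − $8,900 = $287,083.
Year 1: ⌊$295,983 × 125%/10⌋ = $36,997. Book value $258,986.
Year 2: ⌊$258,986 × 125%/10⌋ = $32,373. Book value $226,613.
Year 3: ⌊$226,613 × 125%/10⌋ = $28,326. Book value $198,287.
Year 4: ⌊$198,287 × 125%/10⌋ = $24,785. Book value $173,502.
Year 5: ⌊$173,502 × 125%/10⌋ = $21,687. Book value $151,815.
Year 6: ⌊$151,815 × 125%/10⌋ = $18,976. Book value $132,839.
Year 7: ⌊$132,839 × 125%/10⌋ = $16,604. Book value $116,235.
Year 8: ⌊$116,235 × 125%/10⌋ = $14,529. Book value $101,706.
Year 9: ⌊$101,706 × 125%/10⌋ = $12,713. Book value $88,993.

$12,713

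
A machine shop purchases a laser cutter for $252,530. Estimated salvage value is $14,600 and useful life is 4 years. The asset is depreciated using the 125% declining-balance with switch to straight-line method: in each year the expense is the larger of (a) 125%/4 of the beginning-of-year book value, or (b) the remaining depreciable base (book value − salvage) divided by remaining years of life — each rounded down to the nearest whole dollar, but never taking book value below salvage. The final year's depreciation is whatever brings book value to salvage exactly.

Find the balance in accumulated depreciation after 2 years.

Depreciable base = $252,530 − $14,600 = $237,930.
Year 1: DB = ⌊$252,530 × 125%/4⌋ = $78,915; SL = ⌊$237,930/4⌋ = $59,482 → take DB $78,915. Book value $173,615.
Year 2: DB = ⌊$173,615 × 125%/4⌋ = $54,254; SL = ⌊$159,015/3⌋ = $53,005 → take DB $54,254. Book value $119,361.
Accumulated through year 2 = $252,530 − $119,361 = $133,169.

$133,169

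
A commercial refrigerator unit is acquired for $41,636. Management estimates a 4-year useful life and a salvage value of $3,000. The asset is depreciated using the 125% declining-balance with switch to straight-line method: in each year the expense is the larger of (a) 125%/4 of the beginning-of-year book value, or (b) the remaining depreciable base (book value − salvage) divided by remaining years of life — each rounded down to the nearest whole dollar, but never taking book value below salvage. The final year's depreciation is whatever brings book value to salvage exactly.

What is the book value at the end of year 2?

Depreciable base = $41,636 − $3,000 = $38,636.
Year 1: DB = ⌊$41,636 × 125%/4⌋ = $13,011; SL = ⌊$38,636/4⌋ = $9,659 → take DB $13,011. Book value $28,625.
Year 2: DB = ⌊$28,625 × 125%/4⌋ = $8,945; SL = ⌊$25,625/3⌋ = $8,541 → take DB $8,945. Book value $19,680.

$19,680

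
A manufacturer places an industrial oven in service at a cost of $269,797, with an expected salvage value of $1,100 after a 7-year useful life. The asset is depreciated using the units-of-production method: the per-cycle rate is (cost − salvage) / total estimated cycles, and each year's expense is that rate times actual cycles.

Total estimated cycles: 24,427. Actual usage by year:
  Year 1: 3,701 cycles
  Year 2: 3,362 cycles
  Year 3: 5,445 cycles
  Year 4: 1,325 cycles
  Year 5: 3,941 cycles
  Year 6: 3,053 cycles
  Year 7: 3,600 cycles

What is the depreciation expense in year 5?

Depreciable base = $269,797 − $1,100 = $268,697.
Rate = $268,697 / 24,427 cycles = $11 per cycle.
Year 1: 3,701 × $11 = $40,711. Book value $229,086.
Year 2: 3,362 × $11 = $36,982. Book value $192,104.
Year 3: 5,445 × $11 = $59,895. Book value $132,209.
Year 4: 1,325 × $11 = $14,575. Book value $117,634.
Year 5: 3,941 × $11 = $43,351. Book value $74,283.

$43,351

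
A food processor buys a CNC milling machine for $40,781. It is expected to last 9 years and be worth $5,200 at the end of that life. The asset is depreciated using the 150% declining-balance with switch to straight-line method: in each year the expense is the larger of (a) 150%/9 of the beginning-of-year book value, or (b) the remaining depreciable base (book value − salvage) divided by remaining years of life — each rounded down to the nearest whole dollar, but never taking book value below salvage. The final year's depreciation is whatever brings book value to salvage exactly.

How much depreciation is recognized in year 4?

Depreciable base = $40,781 − $5,200 = $35,581.
Year 1: DB = ⌊$40,781 × 150%/9⌋ = $6,796; SL = ⌊$35,581/9⌋ = $3,953 → take DB $6,796. Book value $33,985.
Year 2: DB = ⌊$33,985 × 150%/9⌋ = $5,664; SL = ⌊$28,785/8⌋ = $3,598 → take DB $5,664. Book value $28,321.
Year 3: DB = ⌊$28,321 × 150%/9⌋ = $4,720; SL = ⌊$23,121/7⌋ = $3,303 → take DB $4,720. Book value $23,601.
Year 4: DB = ⌊$23,601 × 150%/9⌋ = $3,933; SL = ⌊$18,401/6⌋ = $3,066 → take DB $3,933. Book value $19,668.

$3,933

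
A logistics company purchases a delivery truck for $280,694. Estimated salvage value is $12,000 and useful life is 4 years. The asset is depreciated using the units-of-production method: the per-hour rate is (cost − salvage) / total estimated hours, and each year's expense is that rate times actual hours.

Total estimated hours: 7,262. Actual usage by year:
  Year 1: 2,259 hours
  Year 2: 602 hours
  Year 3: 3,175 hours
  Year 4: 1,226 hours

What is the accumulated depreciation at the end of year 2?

$105,857

Depreciable base = $280,694 − $12,000 = $268,694.
Rate = $268,694 / 7,262 hours = $37 per hour.
Year 1: 2,259 × $37 = $83,583. Book value $197,111.
Year 2: 602 × $37 = $22,274. Book value $174,837.
Accumulated through year 2 = $280,694 − $174,837 = $105,857.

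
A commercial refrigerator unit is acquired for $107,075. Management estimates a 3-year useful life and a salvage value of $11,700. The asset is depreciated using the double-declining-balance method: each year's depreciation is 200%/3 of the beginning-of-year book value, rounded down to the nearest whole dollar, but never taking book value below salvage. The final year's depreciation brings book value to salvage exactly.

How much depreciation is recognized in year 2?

$23,794

Depreciable base = $107,075 − $11,700 = $95,375.
Year 1: ⌊$107,075 × 200%/3⌋ = $71,383. Book value $35,692.
Year 2: ⌊$35,692 × 200%/3⌋ = $23,794. Book value $11,898.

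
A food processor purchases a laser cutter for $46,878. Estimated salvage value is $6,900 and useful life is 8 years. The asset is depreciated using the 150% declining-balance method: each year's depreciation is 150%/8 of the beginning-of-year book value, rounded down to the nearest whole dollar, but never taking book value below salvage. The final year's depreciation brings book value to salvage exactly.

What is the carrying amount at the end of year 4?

Depreciable base = $46,878 − $6,900 = $39,978.
Year 1: ⌊$46,878 × 150%/8⌋ = $8,789. Book value $38,089.
Year 2: ⌊$38,089 × 150%/8⌋ = $7,141. Book value $30,948.
Year 3: ⌊$30,948 × 150%/8⌋ = $5,802. Book value $25,146.
Year 4: ⌊$25,146 × 150%/8⌋ = $4,714. Book value $20,432.

$20,432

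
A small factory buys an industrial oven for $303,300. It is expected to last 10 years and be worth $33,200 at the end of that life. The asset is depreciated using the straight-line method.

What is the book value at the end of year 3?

$222,270

Depreciable base = $303,300 − $33,200 = $270,100.
Annual expense = $270,100 / 10 = $27,010.
End of year 1: book value $276,290.
End of year 2: book value $249,280.
End of year 3: book value $222,270.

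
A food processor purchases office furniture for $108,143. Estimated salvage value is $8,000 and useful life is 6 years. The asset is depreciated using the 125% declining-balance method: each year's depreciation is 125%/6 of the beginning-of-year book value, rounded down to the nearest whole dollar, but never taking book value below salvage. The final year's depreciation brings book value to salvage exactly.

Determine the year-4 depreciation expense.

Depreciable base = $108,143 − $8,000 = $100,143.
Year 1: ⌊$108,143 × 125%/6⌋ = $22,529. Book value $85,614.
Year 2: ⌊$85,614 × 125%/6⌋ = $17,836. Book value $67,778.
Year 3: ⌊$67,778 × 125%/6⌋ = $14,120. Book value $53,658.
Year 4: ⌊$53,658 × 125%/6⌋ = $11,178. Book value $42,480.

$11,178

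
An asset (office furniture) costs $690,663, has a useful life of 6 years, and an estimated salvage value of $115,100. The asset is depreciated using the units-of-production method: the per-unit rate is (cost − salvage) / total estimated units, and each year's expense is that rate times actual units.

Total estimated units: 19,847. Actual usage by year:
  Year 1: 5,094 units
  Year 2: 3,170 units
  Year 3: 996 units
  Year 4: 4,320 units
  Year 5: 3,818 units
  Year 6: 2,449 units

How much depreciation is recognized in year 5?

Depreciable base = $690,663 − $115,100 = $575,563.
Rate = $575,563 / 19,847 units = $29 per unit.
Year 1: 5,094 × $29 = $147,726. Book value $542,937.
Year 2: 3,170 × $29 = $91,930. Book value $451,007.
Year 3: 996 × $29 = $28,884. Book value $422,123.
Year 4: 4,320 × $29 = $125,280. Book value $296,843.
Year 5: 3,818 × $29 = $110,722. Book value $186,121.

$110,722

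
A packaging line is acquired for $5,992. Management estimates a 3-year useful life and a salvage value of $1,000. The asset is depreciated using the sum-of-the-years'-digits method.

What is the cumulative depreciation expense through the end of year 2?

$4,160

Depreciable base = $5,992 − $1,000 = $4,992.
Sum of the years' digits = 3+2+1 = 6.
Year 1: $4,992 × 3/6 = $2,496. Book value $3,496.
Year 2: $4,992 × 2/6 = $1,664. Book value $1,832.
Accumulated through year 2 = $5,992 − $1,832 = $4,160.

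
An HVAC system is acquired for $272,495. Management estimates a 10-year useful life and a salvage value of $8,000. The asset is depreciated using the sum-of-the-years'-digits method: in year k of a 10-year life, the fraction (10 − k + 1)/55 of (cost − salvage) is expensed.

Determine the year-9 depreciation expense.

$9,618

Depreciable base = $272,495 − $8,000 = $264,495.
Sum of the years' digits = 10+9+8+7+6+5+4+3+2+1 = 55.
Year 1: $264,495 × 10/55 = $48,090. Book value $224,405.
Year 2: $264,495 × 9/55 = $43,281. Book value $181,124.
Year 3: $264,495 × 8/55 = $38,472. Book value $142,652.
Year 4: $264,495 × 7/55 = $33,663. Book value $108,989.
Year 5: $264,495 × 6/55 = $28,854. Book value $80,135.
Year 6: $264,495 × 5/55 = $24,045. Book value $56,090.
Year 7: $264,495 × 4/55 = $19,236. Book value $36,854.
Year 8: $264,495 × 3/55 = $14,427. Book value $22,427.
Year 9: $264,495 × 2/55 = $9,618. Book value $12,809.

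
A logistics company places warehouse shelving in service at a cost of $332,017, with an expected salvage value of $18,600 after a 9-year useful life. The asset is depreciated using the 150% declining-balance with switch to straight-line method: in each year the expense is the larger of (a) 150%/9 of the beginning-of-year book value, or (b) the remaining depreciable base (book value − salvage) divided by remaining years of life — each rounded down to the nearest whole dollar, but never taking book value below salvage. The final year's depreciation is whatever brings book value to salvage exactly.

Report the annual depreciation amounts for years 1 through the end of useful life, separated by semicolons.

$55,336; $46,113; $38,428; $32,023; $28,303; $28,303; $28,303; $28,304; $28,304

Depreciable base = $332,017 − $18,600 = $313,417.
Year 1: DB = ⌊$332,017 × 150%/9⌋ = $55,336; SL = ⌊$313,417/9⌋ = $34,824 → take DB $55,336. Book value $276,681.
Year 2: DB = ⌊$276,681 × 150%/9⌋ = $46,113; SL = ⌊$258,081/8⌋ = $32,260 → take DB $46,113. Book value $230,568.
Year 3: DB = ⌊$230,568 × 150%/9⌋ = $38,428; SL = ⌊$211,968/7⌋ = $30,281 → take DB $38,428. Book value $192,140.
Year 4: DB = ⌊$192,140 × 150%/9⌋ = $32,023; SL = ⌊$173,540/6⌋ = $28,923 → take DB $32,023. Book value $160,117.
Year 5: DB = ⌊$160,117 × 150%/9⌋ = $26,686; SL = ⌊$141,517/5⌋ = $28,303 → take SL $28,303. Book value $131,814.
Year 6: DB = ⌊$131,814 × 150%/9⌋ = $21,969; SL = ⌊$113,214/4⌋ = $28,303 → take SL $28,303. Book value $103,511.
Year 7: DB = ⌊$103,511 × 150%/9⌋ = $17,251; SL = ⌊$84,911/3⌋ = $28,303 → take SL $28,303. Book value $75,208.
Year 8: DB = ⌊$75,208 × 150%/9⌋ = $12,534; SL = ⌊$56,608/2⌋ = $28,304 → take SL $28,304. Book value $46,904.
Year 9 (final): $46,904 − $18,600 = $28,304. Book value $18,600.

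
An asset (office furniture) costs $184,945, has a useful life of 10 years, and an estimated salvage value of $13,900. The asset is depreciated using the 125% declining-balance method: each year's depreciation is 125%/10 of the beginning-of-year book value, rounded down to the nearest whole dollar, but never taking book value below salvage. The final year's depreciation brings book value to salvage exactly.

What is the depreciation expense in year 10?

$41,708

Depreciable base = $184,945 − $13,900 = $171,045.
Year 1: ⌊$184,945 × 125%/10⌋ = $23,118. Book value $161,827.
Year 2: ⌊$161,827 × 125%/10⌋ = $20,228. Book value $141,599.
Year 3: ⌊$141,599 × 125%/10⌋ = $17,699. Book value $123,900.
Year 4: ⌊$123,900 × 125%/10⌋ = $15,487. Book value $108,413.
Year 5: ⌊$108,413 × 125%/10⌋ = $13,551. Book value $94,862.
Year 6: ⌊$94,862 × 125%/10⌋ = $11,857. Book value $83,005.
Year 7: ⌊$83,005 × 125%/10⌋ = $10,375. Book value $72,630.
Year 8: ⌊$72,630 × 125%/10⌋ = $9,078. Book value $63,552.
Year 9: ⌊$63,552 × 125%/10⌋ = $7,944. Book value $55,608.
Year 10 (final): $55,608 − $13,900 = $41,708. Book value $13,900.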